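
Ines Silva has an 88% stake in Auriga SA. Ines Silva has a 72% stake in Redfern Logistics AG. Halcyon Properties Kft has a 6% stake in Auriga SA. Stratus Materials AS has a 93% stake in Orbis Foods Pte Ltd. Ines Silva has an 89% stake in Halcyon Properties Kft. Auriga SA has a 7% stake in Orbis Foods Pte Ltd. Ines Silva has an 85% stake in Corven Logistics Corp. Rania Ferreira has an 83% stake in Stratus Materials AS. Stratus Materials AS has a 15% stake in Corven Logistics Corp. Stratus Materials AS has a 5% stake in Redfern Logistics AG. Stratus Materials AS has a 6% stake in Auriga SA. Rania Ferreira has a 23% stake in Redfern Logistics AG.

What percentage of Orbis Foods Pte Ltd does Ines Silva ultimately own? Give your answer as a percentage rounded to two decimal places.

6.53%

Ines reaches Orbis along 2 paths.
Via Auriga: 88% × 7% = 6.16%.
Via Halcyon → Auriga: 89% × 6% × 7% = 0.3738%.
Total: 6.16% + 0.3738% = 6.5338%.
Rounded: 6.53%.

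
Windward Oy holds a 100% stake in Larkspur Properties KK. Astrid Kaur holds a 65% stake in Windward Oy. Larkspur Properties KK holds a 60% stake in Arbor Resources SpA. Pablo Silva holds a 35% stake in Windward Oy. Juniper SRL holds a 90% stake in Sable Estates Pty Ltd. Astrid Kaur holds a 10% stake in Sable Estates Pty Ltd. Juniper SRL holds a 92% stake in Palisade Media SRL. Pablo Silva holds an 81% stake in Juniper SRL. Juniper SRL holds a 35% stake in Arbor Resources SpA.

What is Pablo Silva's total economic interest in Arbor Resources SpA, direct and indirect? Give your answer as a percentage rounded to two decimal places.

49.35%

Pablo reaches Arbor along 2 paths.
Via Juniper: 81% × 35% = 28.35%.
Via Windward → Larkspur: 35% × 100% × 60% = 21%.
Total: 28.35% + 21% = 49.35%.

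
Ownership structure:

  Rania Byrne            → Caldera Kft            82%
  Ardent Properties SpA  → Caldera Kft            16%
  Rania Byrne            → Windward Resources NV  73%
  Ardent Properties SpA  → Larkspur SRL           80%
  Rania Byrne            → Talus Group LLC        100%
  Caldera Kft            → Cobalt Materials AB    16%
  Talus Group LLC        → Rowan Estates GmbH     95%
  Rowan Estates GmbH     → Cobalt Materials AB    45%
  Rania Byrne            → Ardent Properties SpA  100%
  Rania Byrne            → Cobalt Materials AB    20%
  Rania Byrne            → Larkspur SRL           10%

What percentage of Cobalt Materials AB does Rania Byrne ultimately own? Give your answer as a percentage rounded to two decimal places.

Rania reaches Cobalt along 4 paths.
Via Ardent → Caldera: 100% × 16% × 16% = 2.56%.
Via Caldera: 82% × 16% = 13.12%.
Via Talus → Rowan: 100% × 95% × 45% = 42.75%.
Direct stake: 20% = 20%.
Total: 2.56% + 13.12% + 42.75% + 20% = 78.43%.

78.43%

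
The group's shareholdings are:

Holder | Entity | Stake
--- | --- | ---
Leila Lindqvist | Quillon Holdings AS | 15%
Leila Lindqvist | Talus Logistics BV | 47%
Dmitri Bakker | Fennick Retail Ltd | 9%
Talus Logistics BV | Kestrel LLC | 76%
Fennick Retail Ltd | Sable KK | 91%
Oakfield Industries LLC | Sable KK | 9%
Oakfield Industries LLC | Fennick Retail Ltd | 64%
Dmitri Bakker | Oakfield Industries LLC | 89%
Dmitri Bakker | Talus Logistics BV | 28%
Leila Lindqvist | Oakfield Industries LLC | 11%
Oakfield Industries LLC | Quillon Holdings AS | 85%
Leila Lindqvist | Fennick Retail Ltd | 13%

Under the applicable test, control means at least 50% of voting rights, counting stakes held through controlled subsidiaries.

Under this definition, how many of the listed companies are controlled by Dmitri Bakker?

Dmitri holds 89% of Oakfield, so Dmitri controls Oakfield.
Oakfield and Dmitri together hold 64% + 9% = 73% of Fennick, so Dmitri controls Fennick.
Oakfield holds 85% of Quillon, so Dmitri controls Quillon.
Oakfield and Fennick together hold 9% + 91% = 100% of Sable, so Dmitri controls Sable.
No other company's threshold is met.
Dmitri controls 4 companies.

4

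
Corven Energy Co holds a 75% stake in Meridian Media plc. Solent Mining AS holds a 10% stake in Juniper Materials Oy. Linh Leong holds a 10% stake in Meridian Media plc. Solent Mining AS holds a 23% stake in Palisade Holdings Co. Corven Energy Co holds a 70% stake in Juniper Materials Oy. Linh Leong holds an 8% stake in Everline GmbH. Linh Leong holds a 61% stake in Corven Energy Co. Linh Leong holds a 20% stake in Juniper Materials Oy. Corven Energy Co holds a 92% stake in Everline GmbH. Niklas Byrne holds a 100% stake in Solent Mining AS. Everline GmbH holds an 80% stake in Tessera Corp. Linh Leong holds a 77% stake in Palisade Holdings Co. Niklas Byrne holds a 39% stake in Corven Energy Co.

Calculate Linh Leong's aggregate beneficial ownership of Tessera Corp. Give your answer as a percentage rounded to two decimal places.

Linh reaches Tessera along 2 paths.
Via Everline: 8% × 80% = 6.4%.
Via Corven → Everline: 61% × 92% × 80% = 44.896%.
Total: 6.4% + 44.896% = 51.296%.
Rounded: 51.30%.

51.30%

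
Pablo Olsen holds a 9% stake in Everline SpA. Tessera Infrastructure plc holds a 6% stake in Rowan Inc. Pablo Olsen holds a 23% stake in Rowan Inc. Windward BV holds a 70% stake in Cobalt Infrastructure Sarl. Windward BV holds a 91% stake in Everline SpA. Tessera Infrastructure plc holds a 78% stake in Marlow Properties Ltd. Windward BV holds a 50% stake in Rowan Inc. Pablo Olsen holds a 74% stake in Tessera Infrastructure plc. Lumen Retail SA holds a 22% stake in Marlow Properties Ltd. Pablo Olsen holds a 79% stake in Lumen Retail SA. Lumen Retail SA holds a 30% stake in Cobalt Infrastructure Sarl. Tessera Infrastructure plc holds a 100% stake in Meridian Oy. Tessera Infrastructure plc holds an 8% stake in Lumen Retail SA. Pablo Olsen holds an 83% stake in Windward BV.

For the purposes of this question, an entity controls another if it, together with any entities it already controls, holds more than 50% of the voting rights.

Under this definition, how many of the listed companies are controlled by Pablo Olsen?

8

Pablo holds 74% of Tessera, so Pablo controls Tessera.
Pablo holds 83% of Windward, so Pablo controls Windward.
Tessera and Pablo together hold 8% + 79% = 87% of Lumen, so Pablo controls Lumen.
Windward and Pablo and Tessera together hold 50% + 23% + 6% = 79% of Rowan, so Pablo controls Rowan.
Pablo and Windward together hold 9% + 91% = 100% of Everline, so Pablo controls Everline.
Lumen and Tessera together hold 22% + 78% = 100% of Marlow, so Pablo controls Marlow.
Lumen and Windward together hold 30% + 70% = 100% of Cobalt, so Pablo controls Cobalt.
Tessera holds 100% of Meridian, so Pablo controls Meridian.
Pablo controls 8 companies.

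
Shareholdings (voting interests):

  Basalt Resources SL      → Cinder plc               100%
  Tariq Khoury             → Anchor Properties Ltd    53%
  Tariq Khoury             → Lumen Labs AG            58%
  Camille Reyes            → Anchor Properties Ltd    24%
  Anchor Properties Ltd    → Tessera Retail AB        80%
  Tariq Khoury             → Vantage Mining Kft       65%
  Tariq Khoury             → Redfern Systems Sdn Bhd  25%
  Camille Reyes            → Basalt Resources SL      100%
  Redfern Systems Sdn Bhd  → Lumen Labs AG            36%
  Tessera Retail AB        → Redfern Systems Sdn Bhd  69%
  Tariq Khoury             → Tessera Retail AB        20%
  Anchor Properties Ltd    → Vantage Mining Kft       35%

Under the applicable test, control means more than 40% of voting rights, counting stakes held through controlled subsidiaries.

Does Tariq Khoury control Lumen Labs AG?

Yes

Tariq holds 53% of Anchor, so Tariq controls Anchor.
Tariq and Anchor together hold 20% + 80% = 100% of Tessera, so Tariq controls Tessera.
Tessera and Tariq together hold 69% + 25% = 94% of Redfern, so Tariq controls Redfern.
Redfern and Tariq together hold 36% + 58% = 94% of Lumen, so Tariq controls Lumen.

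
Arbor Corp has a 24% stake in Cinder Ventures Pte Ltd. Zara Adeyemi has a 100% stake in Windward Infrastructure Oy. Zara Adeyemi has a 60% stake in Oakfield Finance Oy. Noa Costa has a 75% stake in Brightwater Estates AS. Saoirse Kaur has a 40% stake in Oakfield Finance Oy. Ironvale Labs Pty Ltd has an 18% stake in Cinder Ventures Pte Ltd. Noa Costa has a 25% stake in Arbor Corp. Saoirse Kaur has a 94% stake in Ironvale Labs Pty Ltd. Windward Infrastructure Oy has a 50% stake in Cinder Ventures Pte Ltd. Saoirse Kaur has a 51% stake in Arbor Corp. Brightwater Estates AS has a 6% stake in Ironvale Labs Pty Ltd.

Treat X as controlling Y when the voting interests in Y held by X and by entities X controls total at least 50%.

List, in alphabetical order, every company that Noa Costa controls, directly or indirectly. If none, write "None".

Noa holds 75% of Brightwater, so Noa controls Brightwater.
No other company's threshold is met.

Brightwater Estates AS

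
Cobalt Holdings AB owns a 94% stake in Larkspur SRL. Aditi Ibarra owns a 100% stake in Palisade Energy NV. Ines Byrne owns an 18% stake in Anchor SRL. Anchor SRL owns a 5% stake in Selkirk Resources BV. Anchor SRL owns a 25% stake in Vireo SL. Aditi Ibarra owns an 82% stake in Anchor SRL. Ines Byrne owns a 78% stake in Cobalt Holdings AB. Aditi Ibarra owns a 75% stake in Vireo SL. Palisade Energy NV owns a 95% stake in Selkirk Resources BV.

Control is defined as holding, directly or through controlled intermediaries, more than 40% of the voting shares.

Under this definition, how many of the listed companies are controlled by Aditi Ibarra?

4

Aditi holds 82% of Anchor, so Aditi controls Anchor.
Aditi holds 100% of Palisade, so Aditi controls Palisade.
Palisade and Anchor together hold 95% + 5% = 100% of Selkirk, so Aditi controls Selkirk.
Aditi and Anchor together hold 75% + 25% = 100% of Vireo, so Aditi controls Vireo.
No other company's threshold is met.
Aditi controls 4 companies.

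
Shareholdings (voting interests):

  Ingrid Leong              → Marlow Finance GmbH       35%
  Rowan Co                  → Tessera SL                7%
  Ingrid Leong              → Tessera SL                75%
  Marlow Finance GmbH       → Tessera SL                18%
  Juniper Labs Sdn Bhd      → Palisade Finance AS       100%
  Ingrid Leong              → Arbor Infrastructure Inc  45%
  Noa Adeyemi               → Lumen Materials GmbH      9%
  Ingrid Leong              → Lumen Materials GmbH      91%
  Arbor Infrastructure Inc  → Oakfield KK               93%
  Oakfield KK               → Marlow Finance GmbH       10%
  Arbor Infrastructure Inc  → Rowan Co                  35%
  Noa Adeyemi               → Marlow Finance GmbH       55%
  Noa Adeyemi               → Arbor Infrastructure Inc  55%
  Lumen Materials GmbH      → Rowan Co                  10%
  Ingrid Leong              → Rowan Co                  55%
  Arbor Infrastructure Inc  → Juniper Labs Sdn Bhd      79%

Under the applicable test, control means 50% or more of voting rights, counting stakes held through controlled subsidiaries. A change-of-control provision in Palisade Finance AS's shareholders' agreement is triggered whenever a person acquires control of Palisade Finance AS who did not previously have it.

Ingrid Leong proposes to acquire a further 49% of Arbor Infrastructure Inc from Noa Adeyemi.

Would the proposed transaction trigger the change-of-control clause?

Yes

The purchase adds only to Ingrid's holdings (Noa's stake shrinks), so Ingrid is the only person who could newly come to control Palisade.
Ingrid holds 91% of Lumen, so Ingrid controls Lumen.
Ingrid and Lumen together hold 55% + 10% = 65% of Rowan, so Ingrid controls Rowan.
Ingrid and Rowan together hold 75% + 7% = 82% of Tessera, so Ingrid controls Tessera.
Neither Ingrid nor any entity Ingrid controls holds any voting interest in Palisade.
So before the transaction, Ingrid does not control Palisade.
After the purchase, Ingrid's direct stake in Arbor rises to 45% + 49% = 94%, and Noa's stake falls to 6%.
Ingrid holds 94% of Arbor, so Ingrid controls Arbor.
Arbor holds 79% of Juniper, so Ingrid controls Juniper.
Juniper holds 100% of Palisade, so Ingrid controls Palisade.
Ingrid did not control Palisade before and does after, so the clause is triggered.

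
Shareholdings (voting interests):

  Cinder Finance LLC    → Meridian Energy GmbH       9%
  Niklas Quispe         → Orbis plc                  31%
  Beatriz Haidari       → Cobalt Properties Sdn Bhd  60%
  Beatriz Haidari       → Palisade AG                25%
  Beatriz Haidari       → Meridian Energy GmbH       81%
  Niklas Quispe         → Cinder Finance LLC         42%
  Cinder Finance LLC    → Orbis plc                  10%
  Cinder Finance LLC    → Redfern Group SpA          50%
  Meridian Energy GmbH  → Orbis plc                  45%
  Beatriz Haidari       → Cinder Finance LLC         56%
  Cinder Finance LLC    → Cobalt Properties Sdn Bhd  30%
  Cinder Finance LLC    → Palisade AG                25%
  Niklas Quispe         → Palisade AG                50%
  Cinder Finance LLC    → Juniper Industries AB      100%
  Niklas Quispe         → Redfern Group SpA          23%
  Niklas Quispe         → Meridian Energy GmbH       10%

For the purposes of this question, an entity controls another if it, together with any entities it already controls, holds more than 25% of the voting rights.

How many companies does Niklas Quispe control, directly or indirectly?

Niklas holds 42% of Cinder, so Niklas controls Cinder.
Niklas and Cinder together hold 50% + 25% = 75% of Palisade, so Niklas controls Palisade.
Cinder holds 100% of Juniper, so Niklas controls Juniper.
Cinder holds 30% of Cobalt, so Niklas controls Cobalt.
Niklas and Cinder together hold 23% + 50% = 73% of Redfern, so Niklas controls Redfern.
Niklas and Cinder together hold 31% + 10% = 41% of Orbis, so Niklas controls Orbis.
No other company's threshold is met.
Niklas controls 6 companies.

6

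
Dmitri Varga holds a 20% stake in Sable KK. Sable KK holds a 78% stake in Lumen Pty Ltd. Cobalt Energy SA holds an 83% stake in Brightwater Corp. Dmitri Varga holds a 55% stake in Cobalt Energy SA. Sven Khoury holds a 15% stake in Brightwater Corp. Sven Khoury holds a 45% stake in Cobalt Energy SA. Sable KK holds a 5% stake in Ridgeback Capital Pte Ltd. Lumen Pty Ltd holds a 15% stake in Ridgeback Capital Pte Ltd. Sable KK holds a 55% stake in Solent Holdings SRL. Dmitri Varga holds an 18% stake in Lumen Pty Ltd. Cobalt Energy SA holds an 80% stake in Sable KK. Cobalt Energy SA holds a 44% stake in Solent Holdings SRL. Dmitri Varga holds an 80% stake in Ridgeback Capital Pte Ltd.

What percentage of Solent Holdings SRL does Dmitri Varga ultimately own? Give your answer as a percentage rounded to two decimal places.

59.40%

Dmitri reaches Solent along 3 paths.
Via Cobalt → Sable: 55% × 80% × 55% = 24.2%.
Via Sable: 20% × 55% = 11%.
Via Cobalt: 55% × 44% = 24.2%.
Total: 24.2% + 11% + 24.2% = 59.4%.
Rounded: 59.40%.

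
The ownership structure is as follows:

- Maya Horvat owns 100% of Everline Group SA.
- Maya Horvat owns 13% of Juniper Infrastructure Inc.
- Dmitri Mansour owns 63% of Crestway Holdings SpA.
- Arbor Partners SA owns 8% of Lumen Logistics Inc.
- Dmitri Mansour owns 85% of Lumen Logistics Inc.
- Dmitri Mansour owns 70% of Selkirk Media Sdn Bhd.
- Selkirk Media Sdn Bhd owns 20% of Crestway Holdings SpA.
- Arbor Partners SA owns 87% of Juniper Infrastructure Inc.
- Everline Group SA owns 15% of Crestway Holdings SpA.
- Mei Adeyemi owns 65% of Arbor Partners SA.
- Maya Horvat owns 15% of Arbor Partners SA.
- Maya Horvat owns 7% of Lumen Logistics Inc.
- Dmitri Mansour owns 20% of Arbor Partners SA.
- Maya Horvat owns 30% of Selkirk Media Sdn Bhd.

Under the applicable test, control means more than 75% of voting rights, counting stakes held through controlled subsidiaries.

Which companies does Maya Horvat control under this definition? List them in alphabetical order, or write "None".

Maya holds 100% of Everline, so Maya controls Everline.
No other company's threshold is met.

Everline Group SA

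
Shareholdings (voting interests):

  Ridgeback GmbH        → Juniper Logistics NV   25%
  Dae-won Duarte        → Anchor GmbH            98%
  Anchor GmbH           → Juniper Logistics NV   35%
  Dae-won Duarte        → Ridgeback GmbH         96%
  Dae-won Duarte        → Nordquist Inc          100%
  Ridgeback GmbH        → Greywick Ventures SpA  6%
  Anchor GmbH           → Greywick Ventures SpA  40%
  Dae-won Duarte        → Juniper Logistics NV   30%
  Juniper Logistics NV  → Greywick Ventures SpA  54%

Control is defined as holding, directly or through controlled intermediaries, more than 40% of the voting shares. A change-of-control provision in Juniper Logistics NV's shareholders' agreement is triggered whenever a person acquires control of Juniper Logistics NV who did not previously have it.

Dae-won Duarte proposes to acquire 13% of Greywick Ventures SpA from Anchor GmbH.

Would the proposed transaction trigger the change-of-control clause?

The purchase adds only to Dae-won's holdings (Anchor's stake shrinks), so Dae-won is the only person who could newly come to control Juniper.
Dae-won holds 96% of Ridgeback, so Dae-won controls Ridgeback.
Dae-won holds 98% of Anchor, so Dae-won controls Anchor.
Dae-won and Ridgeback and Anchor together hold 30% + 25% + 35% = 90% of Juniper, so Dae-won controls Juniper.
So Dae-won already controls Juniper before the transaction.
After the purchase, Dae-won holds 13% of Greywick directly, and Anchor's stake falls to 27%.
Dae-won controlled Juniper already, so this is not a new person acquiring control; every other person's position is unchanged or reduced.
No new person acquires control, so the clause is not triggered.

No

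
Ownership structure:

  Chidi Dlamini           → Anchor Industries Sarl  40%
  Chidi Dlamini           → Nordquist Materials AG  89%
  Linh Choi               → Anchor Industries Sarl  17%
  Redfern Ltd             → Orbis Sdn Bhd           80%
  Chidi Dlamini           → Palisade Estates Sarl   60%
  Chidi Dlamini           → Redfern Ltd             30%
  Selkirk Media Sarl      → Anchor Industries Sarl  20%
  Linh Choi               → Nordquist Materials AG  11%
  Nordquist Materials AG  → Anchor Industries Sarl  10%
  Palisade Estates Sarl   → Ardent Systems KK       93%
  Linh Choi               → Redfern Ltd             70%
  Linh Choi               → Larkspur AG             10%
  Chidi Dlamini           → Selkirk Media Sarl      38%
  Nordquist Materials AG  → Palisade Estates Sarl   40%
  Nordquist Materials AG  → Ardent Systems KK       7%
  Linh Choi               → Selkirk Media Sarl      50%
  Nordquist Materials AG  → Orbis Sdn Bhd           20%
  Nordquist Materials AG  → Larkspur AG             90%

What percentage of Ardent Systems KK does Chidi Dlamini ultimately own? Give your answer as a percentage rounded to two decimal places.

95.14%

Chidi reaches Ardent along 3 paths.
Via Nordquist: 89% × 7% = 6.23%.
Via Nordquist → Palisade: 89% × 40% × 93% = 33.108%.
Via Palisade: 60% × 93% = 55.8%.
Total: 6.23% + 33.108% + 55.8% = 95.138%.
Rounded: 95.14%.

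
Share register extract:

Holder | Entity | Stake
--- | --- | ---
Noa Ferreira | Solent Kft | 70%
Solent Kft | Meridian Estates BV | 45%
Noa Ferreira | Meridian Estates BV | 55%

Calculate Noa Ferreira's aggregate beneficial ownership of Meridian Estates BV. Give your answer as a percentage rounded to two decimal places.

86.50%

Noa reaches Meridian along 2 paths.
Via Solent: 70% × 45% = 31.5%.
Direct stake: 55% = 55%.
Total: 31.5% + 55% = 86.5%.
Rounded: 86.50%.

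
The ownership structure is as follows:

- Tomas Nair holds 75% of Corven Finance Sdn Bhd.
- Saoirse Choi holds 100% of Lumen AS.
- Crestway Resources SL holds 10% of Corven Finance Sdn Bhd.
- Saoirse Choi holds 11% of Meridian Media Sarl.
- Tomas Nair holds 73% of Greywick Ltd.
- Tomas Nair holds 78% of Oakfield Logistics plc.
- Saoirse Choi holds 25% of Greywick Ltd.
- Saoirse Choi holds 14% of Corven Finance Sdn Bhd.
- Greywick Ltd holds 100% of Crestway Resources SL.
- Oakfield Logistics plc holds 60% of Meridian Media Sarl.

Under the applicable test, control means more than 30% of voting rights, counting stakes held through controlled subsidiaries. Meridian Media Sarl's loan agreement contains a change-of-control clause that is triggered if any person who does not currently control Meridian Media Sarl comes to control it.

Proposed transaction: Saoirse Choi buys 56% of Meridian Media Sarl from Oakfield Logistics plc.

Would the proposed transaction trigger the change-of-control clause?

Yes

The purchase adds only to Saoirse's holdings (Oakfield's stake shrinks), so Saoirse is the only person who could newly come to control Meridian.
Saoirse holds 100% of Lumen, so Saoirse controls Lumen.
In Meridian, Saoirse's side holds only 11%, not > 30%.
So before the transaction, Saoirse does not control Meridian.
After the purchase, Saoirse's direct stake in Meridian rises to 11% + 56% = 67%, and Oakfield's stake falls to 4%.
Saoirse holds 67% of Meridian, so Saoirse controls Meridian.
Saoirse did not control Meridian before and does after, so the clause is triggered.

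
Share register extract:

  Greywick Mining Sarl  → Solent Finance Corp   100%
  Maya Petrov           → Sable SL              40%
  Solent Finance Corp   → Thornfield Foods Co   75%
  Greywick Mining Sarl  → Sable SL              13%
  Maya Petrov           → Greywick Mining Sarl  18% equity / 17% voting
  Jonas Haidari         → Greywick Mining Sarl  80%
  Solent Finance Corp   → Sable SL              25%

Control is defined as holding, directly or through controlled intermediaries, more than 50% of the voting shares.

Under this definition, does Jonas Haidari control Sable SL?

No

Jonas holds 80% of Greywick, so Jonas controls Greywick.
Greywick holds 100% of Solent, so Jonas controls Solent.
Solent holds 75% of Thornfield, so Jonas controls Thornfield.
In Sable, Jonas's side holds only 13% + 25% = 38%, not > 50%.
So Jonas does not control Sable.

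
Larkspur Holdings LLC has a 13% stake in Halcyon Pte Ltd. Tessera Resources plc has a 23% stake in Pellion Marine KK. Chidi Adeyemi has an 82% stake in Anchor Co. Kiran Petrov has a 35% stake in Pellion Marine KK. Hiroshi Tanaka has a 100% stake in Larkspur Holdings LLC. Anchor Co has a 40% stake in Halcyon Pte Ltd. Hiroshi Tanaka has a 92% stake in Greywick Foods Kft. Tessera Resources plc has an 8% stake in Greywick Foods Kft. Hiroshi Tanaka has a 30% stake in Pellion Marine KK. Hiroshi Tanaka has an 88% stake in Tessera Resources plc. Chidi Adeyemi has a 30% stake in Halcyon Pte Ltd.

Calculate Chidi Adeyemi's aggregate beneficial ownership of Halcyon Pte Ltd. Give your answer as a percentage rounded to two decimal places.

62.80%

Chidi reaches Halcyon along 2 paths.
Via Anchor: 82% × 40% = 32.8%.
Direct stake: 30% = 30%.
Total: 32.8% + 30% = 62.8%.
Rounded: 62.80%.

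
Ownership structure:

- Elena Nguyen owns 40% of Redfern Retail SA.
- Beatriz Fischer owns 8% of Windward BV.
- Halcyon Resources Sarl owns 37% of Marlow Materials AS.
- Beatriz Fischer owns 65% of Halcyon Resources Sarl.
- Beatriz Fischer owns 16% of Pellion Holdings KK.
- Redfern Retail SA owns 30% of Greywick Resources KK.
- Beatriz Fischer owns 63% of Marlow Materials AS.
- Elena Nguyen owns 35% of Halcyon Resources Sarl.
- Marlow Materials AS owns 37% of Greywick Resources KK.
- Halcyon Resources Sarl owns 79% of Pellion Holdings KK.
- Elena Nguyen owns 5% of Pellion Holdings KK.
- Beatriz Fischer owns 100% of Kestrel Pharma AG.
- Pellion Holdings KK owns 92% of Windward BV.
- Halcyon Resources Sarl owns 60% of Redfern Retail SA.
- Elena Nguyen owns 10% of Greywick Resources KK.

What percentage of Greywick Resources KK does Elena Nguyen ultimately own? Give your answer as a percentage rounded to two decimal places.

33.09%

Elena reaches Greywick along 4 paths.
Via Halcyon → Marlow: 35% × 37% × 37% = 4.7915%.
Direct stake: 10% = 10%.
Via Redfern: 40% × 30% = 12%.
Via Halcyon → Redfern: 35% × 60% × 30% = 6.3%.
Total: 4.7915% + 10% + 12% + 6.3% = 33.0915%.
Rounded: 33.09%.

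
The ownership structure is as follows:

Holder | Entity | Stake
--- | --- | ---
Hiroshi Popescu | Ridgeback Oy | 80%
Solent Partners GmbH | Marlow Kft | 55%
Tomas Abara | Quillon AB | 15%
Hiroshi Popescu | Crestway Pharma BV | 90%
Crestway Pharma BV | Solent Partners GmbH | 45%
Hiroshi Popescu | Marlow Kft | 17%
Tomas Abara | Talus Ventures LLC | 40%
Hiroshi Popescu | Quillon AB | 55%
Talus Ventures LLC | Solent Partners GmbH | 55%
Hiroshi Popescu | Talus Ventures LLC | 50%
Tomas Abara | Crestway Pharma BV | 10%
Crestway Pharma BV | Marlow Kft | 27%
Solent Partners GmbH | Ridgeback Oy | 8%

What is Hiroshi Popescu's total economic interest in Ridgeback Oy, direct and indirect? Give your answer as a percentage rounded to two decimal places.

Hiroshi reaches Ridgeback along 3 paths.
Via Crestway → Solent: 90% × 45% × 8% = 3.24%.
Via Talus → Solent: 50% × 55% × 8% = 2.2%.
Direct stake: 80% = 80%.
Total: 3.24% + 2.2% + 80% = 85.44%.

85.44%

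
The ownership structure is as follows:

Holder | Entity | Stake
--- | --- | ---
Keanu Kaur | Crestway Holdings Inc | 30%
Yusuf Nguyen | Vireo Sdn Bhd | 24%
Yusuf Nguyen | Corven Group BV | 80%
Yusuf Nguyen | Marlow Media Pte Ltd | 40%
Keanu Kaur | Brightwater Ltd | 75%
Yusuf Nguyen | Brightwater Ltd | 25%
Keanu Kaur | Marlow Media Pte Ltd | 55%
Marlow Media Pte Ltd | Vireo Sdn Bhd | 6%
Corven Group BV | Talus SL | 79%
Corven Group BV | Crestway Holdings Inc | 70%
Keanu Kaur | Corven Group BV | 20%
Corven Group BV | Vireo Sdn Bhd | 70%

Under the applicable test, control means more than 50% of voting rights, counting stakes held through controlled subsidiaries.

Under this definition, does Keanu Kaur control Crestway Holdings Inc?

Keanu holds 55% of Marlow, so Keanu controls Marlow.
Keanu holds 75% of Brightwater, so Keanu controls Brightwater.
In Crestway, Keanu's side holds only 30%, not > 50%.
So Keanu does not control Crestway.

No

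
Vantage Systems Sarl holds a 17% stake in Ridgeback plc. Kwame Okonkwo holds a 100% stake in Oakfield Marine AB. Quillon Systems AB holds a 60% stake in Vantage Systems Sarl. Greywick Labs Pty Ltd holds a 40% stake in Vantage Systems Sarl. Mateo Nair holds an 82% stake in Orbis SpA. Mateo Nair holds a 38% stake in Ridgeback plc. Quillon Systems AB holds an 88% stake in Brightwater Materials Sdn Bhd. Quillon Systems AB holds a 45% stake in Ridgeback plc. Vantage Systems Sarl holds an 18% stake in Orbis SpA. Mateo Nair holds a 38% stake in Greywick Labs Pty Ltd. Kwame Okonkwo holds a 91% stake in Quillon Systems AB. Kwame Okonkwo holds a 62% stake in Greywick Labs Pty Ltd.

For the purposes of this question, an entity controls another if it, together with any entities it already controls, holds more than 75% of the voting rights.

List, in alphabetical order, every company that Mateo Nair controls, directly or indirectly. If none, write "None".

Orbis SpA

Mateo holds 82% of Orbis, so Mateo controls Orbis.
No other company's threshold is met.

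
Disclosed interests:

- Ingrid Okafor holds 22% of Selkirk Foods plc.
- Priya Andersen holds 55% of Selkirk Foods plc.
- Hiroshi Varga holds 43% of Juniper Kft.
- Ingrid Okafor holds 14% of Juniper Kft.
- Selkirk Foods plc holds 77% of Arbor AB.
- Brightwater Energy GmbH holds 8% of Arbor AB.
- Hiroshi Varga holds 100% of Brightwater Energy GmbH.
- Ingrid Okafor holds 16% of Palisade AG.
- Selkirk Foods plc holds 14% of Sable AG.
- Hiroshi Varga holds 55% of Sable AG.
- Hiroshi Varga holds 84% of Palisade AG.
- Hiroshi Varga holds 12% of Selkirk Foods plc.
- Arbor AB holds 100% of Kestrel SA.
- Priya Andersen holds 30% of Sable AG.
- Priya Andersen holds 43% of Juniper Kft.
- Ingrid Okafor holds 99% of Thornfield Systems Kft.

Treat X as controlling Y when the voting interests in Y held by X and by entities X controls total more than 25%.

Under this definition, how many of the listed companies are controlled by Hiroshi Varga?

Hiroshi holds 43% of Juniper, so Hiroshi controls Juniper.
Hiroshi holds 100% of Brightwater, so Hiroshi controls Brightwater.
Hiroshi holds 84% of Palisade, so Hiroshi controls Palisade.
Hiroshi holds 55% of Sable, so Hiroshi controls Sable.
No other company's threshold is met.
Hiroshi controls 4 companies.

4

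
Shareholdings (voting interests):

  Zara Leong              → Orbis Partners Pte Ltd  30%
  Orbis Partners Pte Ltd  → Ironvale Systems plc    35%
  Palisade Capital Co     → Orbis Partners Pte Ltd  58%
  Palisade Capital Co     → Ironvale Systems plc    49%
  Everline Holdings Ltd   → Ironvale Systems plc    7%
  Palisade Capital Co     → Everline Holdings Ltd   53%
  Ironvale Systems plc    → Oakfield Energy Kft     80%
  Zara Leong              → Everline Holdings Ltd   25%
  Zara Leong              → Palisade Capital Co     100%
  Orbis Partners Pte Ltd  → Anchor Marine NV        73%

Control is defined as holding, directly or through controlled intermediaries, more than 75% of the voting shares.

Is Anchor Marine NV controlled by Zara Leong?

No

Zara holds 100% of Palisade, so Zara controls Palisade.
Palisade and Zara together hold 53% + 25% = 78% of Everline, so Zara controls Everline.
Zara and Palisade together hold 30% + 58% = 88% of Orbis, so Zara controls Orbis.
Everline and Palisade and Orbis together hold 7% + 49% + 35% = 91% of Ironvale, so Zara controls Ironvale.
Ironvale holds 80% of Oakfield, so Zara controls Oakfield.
In Anchor, Zara's side holds only 73%, not > 75%.
So Zara does not control Anchor.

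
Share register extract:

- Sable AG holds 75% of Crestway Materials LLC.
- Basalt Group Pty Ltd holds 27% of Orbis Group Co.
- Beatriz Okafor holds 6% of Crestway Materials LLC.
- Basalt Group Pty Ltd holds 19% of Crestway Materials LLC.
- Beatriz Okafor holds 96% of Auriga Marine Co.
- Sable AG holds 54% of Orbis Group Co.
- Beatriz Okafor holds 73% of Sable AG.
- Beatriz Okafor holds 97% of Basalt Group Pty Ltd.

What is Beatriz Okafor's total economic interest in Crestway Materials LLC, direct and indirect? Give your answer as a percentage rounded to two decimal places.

79.18%

Beatriz reaches Crestway along 3 paths.
Direct stake: 6% = 6%.
Via Basalt: 97% × 19% = 18.43%.
Via Sable: 73% × 75% = 54.75%.
Total: 6% + 18.43% + 54.75% = 79.18%.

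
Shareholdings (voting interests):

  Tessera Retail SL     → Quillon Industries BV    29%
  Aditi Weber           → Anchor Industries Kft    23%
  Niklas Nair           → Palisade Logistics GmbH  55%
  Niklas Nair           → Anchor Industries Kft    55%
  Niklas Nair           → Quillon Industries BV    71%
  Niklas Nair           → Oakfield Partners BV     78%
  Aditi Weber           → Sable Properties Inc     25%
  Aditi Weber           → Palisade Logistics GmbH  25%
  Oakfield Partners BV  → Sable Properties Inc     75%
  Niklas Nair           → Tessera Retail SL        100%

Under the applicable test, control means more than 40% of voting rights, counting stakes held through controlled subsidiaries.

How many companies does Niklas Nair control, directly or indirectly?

6

Niklas holds 100% of Tessera, so Niklas controls Tessera.
Niklas holds 55% of Palisade, so Niklas controls Palisade.
Niklas holds 78% of Oakfield, so Niklas controls Oakfield.
Niklas holds 55% of Anchor, so Niklas controls Anchor.
Oakfield holds 75% of Sable, so Niklas controls Sable.
Niklas and Tessera together hold 71% + 29% = 100% of Quillon, so Niklas controls Quillon.
Niklas controls 6 companies.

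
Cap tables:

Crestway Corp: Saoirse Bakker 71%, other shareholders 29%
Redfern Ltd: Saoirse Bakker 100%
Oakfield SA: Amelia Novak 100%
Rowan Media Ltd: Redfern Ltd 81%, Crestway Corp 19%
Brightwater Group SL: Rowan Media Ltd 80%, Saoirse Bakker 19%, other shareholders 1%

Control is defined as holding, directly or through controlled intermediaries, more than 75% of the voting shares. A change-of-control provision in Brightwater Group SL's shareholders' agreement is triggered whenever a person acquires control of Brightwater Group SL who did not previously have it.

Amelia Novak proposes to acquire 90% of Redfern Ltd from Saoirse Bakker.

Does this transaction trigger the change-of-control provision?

The purchase adds only to Amelia's holdings (Saoirse's stake shrinks), so Amelia is the only person who could newly come to control Brightwater.
Amelia holds 100% of Oakfield, so Amelia controls Oakfield.
Neither Amelia nor any entity Amelia controls holds any voting interest in Brightwater.
So before the transaction, Amelia does not control Brightwater.
After the purchase, Amelia holds 90% of Redfern directly, and Saoirse's stake falls to 10%.
Amelia holds 90% of Redfern, so Amelia controls Redfern.
Redfern holds 81% of Rowan, so Amelia controls Rowan.
Rowan holds 80% of Brightwater, so Amelia controls Brightwater.
Amelia did not control Brightwater before and does after, so the clause is triggered.

Yes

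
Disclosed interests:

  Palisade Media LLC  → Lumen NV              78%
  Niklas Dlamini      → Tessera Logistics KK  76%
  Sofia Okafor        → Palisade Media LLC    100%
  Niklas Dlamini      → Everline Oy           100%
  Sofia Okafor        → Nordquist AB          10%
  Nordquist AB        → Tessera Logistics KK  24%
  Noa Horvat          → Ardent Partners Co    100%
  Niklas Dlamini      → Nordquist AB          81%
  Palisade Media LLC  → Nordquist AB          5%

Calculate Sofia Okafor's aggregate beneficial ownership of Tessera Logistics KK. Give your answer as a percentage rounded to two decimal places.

3.60%

Sofia reaches Tessera along 2 paths.
Via Nordquist: 10% × 24% = 2.4%.
Via Palisade → Nordquist: 100% × 5% × 24% = 1.2%.
Total: 2.4% + 1.2% = 3.6%.
Rounded: 3.60%.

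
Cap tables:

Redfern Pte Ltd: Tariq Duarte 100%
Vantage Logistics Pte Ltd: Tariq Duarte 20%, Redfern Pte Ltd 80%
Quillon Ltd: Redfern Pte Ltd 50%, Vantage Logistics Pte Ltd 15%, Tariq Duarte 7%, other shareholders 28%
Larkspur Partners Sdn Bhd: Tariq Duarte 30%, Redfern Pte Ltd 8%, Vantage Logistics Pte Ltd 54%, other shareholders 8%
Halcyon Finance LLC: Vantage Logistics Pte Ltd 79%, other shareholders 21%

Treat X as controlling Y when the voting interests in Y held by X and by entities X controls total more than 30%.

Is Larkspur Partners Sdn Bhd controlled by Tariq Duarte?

Tariq holds 100% of Redfern, so Tariq controls Redfern.
Tariq and Redfern together hold 20% + 80% = 100% of Vantage, so Tariq controls Vantage.
Tariq and Redfern and Vantage together hold 30% + 8% + 54% = 92% of Larkspur, so Tariq controls Larkspur.

Yes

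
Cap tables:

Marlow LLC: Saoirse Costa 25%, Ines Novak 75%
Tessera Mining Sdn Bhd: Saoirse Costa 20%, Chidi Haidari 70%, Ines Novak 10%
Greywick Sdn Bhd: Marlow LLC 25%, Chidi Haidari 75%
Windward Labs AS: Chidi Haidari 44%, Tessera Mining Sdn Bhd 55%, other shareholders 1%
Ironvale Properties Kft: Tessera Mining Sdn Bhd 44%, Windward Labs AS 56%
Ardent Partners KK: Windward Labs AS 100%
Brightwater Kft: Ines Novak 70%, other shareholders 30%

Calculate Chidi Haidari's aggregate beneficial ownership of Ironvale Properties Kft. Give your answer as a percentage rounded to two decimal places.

77.00%

Chidi reaches Ironvale along 3 paths.
Via Tessera: 70% × 44% = 30.8%.
Via Windward: 44% × 56% = 24.64%.
Via Tessera → Windward: 70% × 55% × 56% = 21.56%.
Total: 30.8% + 24.64% + 21.56% = 77%.
Rounded: 77.00%.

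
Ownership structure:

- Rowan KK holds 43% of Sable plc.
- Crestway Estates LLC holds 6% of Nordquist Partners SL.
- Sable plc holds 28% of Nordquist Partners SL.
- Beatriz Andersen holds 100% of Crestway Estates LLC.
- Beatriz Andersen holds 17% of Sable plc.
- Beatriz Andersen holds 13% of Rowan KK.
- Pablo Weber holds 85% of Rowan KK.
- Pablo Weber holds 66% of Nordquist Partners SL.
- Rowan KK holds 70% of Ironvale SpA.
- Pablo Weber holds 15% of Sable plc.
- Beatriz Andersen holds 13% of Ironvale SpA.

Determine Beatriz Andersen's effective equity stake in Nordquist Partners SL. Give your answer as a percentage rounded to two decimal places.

Beatriz reaches Nordquist along 3 paths.
Via Crestway: 100% × 6% = 6%.
Via Sable: 17% × 28% = 4.76%.
Via Rowan → Sable: 13% × 43% × 28% = 1.5652%.
Total: 6% + 4.76% + 1.5652% = 12.3252%.
Rounded: 12.33%.

12.33%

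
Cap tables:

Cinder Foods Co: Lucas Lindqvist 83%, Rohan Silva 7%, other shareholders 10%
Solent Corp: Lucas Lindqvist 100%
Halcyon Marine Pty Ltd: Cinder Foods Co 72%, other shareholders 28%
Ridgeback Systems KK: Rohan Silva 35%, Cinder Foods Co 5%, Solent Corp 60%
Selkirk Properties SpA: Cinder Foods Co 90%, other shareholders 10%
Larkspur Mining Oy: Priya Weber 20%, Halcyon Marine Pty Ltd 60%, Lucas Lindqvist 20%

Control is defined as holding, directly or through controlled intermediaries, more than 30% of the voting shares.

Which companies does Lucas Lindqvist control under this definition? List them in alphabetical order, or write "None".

Lucas holds 83% of Cinder, so Lucas controls Cinder.
Lucas holds 100% of Solent, so Lucas controls Solent.
Cinder holds 72% of Halcyon, so Lucas controls Halcyon.
Cinder and Solent together hold 5% + 60% = 65% of Ridgeback, so Lucas controls Ridgeback.
Cinder holds 90% of Selkirk, so Lucas controls Selkirk.
Halcyon and Lucas together hold 60% + 20% = 80% of Larkspur, so Lucas controls Larkspur.

Cinder Foods Co, Halcyon Marine Pty Ltd, Larkspur Mining Oy, Ridgeback Systems KK, Selkirk Properties SpA, Solent Corp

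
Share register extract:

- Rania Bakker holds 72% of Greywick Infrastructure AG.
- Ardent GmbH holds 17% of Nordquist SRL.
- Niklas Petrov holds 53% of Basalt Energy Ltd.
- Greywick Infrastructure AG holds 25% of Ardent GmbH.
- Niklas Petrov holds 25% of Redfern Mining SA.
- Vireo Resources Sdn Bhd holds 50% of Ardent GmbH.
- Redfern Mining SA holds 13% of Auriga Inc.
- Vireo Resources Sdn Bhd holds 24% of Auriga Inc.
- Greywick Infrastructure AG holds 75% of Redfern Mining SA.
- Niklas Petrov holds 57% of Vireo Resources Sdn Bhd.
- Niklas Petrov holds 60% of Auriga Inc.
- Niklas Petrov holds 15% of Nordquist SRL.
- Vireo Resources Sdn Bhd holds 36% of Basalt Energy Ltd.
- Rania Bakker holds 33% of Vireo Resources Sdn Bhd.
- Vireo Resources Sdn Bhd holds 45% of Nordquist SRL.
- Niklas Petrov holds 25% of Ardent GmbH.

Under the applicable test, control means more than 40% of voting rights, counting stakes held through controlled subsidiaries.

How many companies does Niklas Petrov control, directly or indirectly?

5

Niklas holds 57% of Vireo, so Niklas controls Vireo.
Vireo and Niklas together hold 50% + 25% = 75% of Ardent, so Niklas controls Ardent.
Vireo and Niklas together hold 36% + 53% = 89% of Basalt, so Niklas controls Basalt.
Vireo and Niklas together hold 24% + 60% = 84% of Auriga, so Niklas controls Auriga.
Niklas and Ardent and Vireo together hold 15% + 17% + 45% = 77% of Nordquist, so Niklas controls Nordquist.
No other company's threshold is met.
Niklas controls 5 companies.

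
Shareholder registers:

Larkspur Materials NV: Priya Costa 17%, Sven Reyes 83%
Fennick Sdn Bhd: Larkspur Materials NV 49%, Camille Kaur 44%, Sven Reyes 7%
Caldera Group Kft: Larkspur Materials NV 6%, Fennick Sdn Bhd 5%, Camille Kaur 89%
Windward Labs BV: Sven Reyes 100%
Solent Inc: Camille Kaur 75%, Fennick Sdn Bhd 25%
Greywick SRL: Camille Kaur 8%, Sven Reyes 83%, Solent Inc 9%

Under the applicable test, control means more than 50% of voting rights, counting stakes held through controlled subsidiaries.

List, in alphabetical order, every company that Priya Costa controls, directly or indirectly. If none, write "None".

None

Priya's largest direct stake is 17% in Larkspur, which does not meet the threshold.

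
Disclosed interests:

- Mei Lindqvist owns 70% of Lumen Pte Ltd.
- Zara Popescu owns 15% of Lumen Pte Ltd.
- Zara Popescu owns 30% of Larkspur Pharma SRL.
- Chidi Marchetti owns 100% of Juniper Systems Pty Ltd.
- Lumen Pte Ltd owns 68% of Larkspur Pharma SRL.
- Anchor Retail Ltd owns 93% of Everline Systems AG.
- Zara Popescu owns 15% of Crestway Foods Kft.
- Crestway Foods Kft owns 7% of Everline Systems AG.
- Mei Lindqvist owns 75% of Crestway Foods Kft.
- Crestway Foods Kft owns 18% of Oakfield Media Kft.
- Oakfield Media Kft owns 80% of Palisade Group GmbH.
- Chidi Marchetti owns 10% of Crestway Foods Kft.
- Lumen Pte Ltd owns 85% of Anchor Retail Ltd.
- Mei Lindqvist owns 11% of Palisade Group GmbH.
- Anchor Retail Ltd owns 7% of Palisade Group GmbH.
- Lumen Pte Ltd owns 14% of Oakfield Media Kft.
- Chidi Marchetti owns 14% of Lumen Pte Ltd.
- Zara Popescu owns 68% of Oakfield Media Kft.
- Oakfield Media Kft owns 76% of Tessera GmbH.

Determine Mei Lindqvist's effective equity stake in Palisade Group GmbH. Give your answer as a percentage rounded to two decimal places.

Mei reaches Palisade along 4 paths.
Via Lumen → Oakfield: 70% × 14% × 80% = 7.84%.
Via Crestway → Oakfield: 75% × 18% × 80% = 10.8%.
Via Lumen → Anchor: 70% × 85% × 7% = 4.165%.
Direct stake: 11% = 11%.
Total: 7.84% + 10.8% + 4.165% + 11% = 33.805%.
Rounded: 33.81%.

33.81%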